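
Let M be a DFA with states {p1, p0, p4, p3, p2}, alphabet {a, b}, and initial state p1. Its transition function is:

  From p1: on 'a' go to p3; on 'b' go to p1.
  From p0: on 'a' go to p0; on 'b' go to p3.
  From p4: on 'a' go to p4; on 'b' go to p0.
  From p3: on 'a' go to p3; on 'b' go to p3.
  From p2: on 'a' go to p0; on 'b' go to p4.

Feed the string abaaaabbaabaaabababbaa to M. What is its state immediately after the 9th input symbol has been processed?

Trace: p1 -a-> p3 -b-> p3 -a-> p3 -a-> p3 -a-> p3 -a-> p3 -b-> p3 -b-> p3 -a-> p3
After 9 symbols: p3.

p3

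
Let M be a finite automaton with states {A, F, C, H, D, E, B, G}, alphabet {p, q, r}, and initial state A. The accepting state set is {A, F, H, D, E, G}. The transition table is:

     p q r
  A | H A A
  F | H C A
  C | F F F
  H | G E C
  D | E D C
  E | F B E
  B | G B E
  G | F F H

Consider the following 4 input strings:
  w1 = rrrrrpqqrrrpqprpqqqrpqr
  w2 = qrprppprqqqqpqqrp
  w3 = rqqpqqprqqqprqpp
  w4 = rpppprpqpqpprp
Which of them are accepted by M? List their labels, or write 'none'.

w1:
  start at A
  read 'r': A → A
  read 'r': A → A
  read 'r': A → A
  read 'r': A → A
  read 'r': A → A
  read 'p': A → H
  read 'q': H → E
  read 'q': E → B
  read 'r': B → E
  read 'r': E → E
  read 'r': E → E
  read 'p': E → F
  read 'q': F → C
  read 'p': C → F
  read 'r': F → A
  read 'p': A → H
  read 'q': H → E
  read 'q': E → B
  read 'q': B → B
  read 'r': B → E
  read 'p': E → F
  read 'q': F → C
  read 'r': C → F
  end F, accepted
w2:
  start at A
  read 'q': A → A
  read 'r': A → A
  read 'p': A → H
  read 'r': H → C
  read 'p': C → F
  read 'p': F → H
  read 'p': H → G
  read 'r': G → H
  read 'q': H → E
  read 'q': E → B
  read 'q': B → B
  read 'q': B → B
  read 'p': B → G
  read 'q': G → F
  read 'q': F → C
  read 'r': C → F
  read 'p': F → H
  end H, accepted
w3:
  start at A
  read 'r': A → A
  read 'q': A → A
  read 'q': A → A
  read 'p': A → H
  read 'q': H → E
  read 'q': E → B
  read 'p': B → G
  read 'r': G → H
  read 'q': H → E
  read 'q': E → B
  read 'q': B → B
  read 'p': B → G
  read 'r': G → H
  read 'q': H → E
  read 'p': E → F
  read 'p': F → H
  end H, accepted
w4:
  start at A
  read 'r': A → A
  read 'p': A → H
  read 'p': H → G
  read 'p': G → F
  read 'p': F → H
  read 'r': H → C
  read 'p': C → F
  read 'q': F → C
  read 'p': C → F
  read 'q': F → C
  read 'p': C → F
  read 'p': F → H
  read 'r': H → C
  read 'p': C → F
  end F, accepted

w1, w2, w3, w4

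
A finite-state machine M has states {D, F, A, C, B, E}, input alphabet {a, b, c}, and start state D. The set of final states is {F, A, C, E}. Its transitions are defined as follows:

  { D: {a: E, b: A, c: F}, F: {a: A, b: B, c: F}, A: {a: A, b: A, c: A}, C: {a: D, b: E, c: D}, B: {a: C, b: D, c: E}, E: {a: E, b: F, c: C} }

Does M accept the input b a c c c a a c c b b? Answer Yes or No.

Yes

D → A → A → A → A → A → A → A → A → A → A → A
End state A is accepting.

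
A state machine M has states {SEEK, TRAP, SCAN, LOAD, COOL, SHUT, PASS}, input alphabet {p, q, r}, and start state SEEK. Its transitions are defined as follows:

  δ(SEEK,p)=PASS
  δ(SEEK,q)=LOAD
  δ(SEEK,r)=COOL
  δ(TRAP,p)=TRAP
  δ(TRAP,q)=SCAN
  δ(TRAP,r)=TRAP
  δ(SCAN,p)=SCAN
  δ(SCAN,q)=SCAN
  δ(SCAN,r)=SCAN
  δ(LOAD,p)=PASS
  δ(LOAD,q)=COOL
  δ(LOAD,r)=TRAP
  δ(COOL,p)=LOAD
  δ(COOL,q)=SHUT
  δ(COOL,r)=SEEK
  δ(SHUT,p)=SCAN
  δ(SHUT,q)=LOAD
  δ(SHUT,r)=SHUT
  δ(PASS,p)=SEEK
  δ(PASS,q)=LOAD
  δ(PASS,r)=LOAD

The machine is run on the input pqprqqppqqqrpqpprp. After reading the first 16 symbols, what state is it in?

SEEK → PASS → LOAD → PASS → LOAD → COOL → SHUT → SCAN → SCAN → SCAN → SCAN → SCAN → SCAN → SCAN → SCAN → SCAN → SCAN
After 16 symbols: SCAN.

SCAN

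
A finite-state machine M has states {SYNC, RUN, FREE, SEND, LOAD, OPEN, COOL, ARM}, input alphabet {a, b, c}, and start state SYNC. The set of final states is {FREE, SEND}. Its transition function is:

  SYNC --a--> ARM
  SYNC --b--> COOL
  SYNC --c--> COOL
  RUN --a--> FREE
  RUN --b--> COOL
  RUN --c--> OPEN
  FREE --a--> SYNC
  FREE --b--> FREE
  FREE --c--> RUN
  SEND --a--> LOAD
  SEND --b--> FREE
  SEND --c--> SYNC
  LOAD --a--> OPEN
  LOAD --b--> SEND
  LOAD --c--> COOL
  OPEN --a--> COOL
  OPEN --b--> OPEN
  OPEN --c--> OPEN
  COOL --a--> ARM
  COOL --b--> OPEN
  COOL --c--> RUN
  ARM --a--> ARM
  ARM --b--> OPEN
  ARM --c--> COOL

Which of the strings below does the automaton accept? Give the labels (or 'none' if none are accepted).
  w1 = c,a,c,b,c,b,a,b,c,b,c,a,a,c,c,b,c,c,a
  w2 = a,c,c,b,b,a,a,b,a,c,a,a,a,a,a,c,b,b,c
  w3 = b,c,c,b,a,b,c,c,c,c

w1: SYNC → COOL → ARM → COOL → OPEN → OPEN → OPEN → COOL → OPEN → OPEN → OPEN → OPEN → COOL → ARM → COOL → RUN → COOL → RUN → OPEN → COOL  → end COOL, rejected
w2: SYNC → ARM → COOL → RUN → COOL → OPEN → COOL → ARM → OPEN → COOL → RUN → FREE → SYNC → ARM → ARM → ARM → COOL → OPEN → OPEN → OPEN  → end OPEN, rejected
w3: SYNC → COOL → RUN → OPEN → OPEN → COOL → OPEN → OPEN → OPEN → OPEN → OPEN  → end OPEN, rejected

none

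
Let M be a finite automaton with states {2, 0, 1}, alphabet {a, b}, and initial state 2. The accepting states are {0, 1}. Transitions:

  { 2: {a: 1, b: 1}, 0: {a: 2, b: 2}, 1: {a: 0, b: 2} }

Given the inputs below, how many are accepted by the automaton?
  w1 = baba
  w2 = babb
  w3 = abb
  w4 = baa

w1:
  start at 2
  read 'b': 2 → 1
  read 'a': 1 → 0
  read 'b': 0 → 2
  read 'a': 2 → 1
  end 1, accepted
w2:
  start at 2
  read 'b': 2 → 1
  read 'a': 1 → 0
  read 'b': 0 → 2
  read 'b': 2 → 1
  end 1, accepted
w3:
  start at 2
  read 'a': 2 → 1
  read 'b': 1 → 2
  read 'b': 2 → 1
  end 1, accepted
w4:
  start at 2
  read 'b': 2 → 1
  read 'a': 1 → 0
  read 'a': 0 → 2
  end 2, rejected

3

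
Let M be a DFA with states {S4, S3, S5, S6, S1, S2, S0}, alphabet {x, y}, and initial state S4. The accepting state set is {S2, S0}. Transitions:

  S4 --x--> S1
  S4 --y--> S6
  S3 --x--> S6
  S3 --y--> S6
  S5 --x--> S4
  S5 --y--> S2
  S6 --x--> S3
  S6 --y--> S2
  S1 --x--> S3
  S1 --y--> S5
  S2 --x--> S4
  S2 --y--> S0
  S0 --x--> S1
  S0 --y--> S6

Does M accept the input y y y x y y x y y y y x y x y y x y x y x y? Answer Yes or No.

S4 → S6 → S2 → S0 → S1 → S5 → S2 → S4 → S6 → S2 → S0 → S6 → S3 → S6 → S3 → S6 → S2 → S4 → S6 → S3 → S6 → S3 → S6
End state S6 is not accepting.

No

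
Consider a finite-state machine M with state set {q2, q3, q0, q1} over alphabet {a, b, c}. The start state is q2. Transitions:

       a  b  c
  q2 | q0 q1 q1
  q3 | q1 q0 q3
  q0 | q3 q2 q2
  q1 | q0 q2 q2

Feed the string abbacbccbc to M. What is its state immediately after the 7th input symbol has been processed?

q2

Trace: q2 -a-> q0 -b-> q2 -b-> q1 -a-> q0 -c-> q2 -b-> q1 -c-> q2
After 7 symbols: q2.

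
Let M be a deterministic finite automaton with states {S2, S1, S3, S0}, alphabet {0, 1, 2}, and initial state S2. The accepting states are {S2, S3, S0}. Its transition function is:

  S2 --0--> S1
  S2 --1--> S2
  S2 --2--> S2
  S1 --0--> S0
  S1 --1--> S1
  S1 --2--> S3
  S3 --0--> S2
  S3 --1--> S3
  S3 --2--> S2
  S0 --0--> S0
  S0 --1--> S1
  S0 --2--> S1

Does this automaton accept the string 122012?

Trace: S2 -1-> S2 -2-> S2 -2-> S2 -0-> S1 -1-> S1 -2-> S3
End state S3 is accepting.

Yes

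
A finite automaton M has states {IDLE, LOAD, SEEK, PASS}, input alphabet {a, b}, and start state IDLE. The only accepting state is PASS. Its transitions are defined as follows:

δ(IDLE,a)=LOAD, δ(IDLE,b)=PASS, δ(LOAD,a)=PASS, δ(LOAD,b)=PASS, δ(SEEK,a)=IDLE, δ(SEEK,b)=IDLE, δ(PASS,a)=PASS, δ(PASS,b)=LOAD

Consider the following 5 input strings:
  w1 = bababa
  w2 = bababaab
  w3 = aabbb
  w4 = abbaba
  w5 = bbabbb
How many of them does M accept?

w1: IDLE → PASS → PASS → LOAD → PASS → LOAD → PASS  → end PASS, accepted
w2: IDLE → PASS → PASS → LOAD → PASS → LOAD → PASS → PASS → LOAD  → end LOAD, rejected
w3: IDLE → LOAD → PASS → LOAD → PASS → LOAD  → end LOAD, rejected
w4: IDLE → LOAD → PASS → LOAD → PASS → LOAD → PASS  → end PASS, accepted
w5: IDLE → PASS → LOAD → PASS → LOAD → PASS → LOAD  → end LOAD, rejected

2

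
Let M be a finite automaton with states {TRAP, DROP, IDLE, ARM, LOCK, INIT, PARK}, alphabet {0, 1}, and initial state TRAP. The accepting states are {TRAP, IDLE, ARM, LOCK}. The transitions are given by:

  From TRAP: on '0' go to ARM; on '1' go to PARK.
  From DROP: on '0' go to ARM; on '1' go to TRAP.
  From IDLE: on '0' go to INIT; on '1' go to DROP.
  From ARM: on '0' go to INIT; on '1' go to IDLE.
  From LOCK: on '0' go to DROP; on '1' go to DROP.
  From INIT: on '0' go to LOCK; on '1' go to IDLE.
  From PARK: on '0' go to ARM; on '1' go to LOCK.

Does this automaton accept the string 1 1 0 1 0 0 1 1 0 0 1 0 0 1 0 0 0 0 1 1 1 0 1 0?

Yes

TRAP → PARK → LOCK → DROP → TRAP → ARM → INIT → IDLE → DROP → ARM → INIT → IDLE → INIT → LOCK → DROP → ARM → INIT → LOCK → DROP → TRAP → PARK → LOCK → DROP → TRAP → ARM
End state ARM is accepting.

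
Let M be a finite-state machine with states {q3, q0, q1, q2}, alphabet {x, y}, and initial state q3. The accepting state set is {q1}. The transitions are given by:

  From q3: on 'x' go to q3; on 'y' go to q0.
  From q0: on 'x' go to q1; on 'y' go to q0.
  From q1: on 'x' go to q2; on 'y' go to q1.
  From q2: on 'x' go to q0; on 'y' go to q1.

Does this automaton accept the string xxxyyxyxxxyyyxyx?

No

start at q3
read 'x': q3 → q3
read 'x': q3 → q3
read 'x': q3 → q3
read 'y': q3 → q0
read 'y': q0 → q0
read 'x': q0 → q1
read 'y': q1 → q1
read 'x': q1 → q2
read 'x': q2 → q0
read 'x': q0 → q1
read 'y': q1 → q1
read 'y': q1 → q1
read 'y': q1 → q1
read 'x': q1 → q2
read 'y': q2 → q1
read 'x': q1 → q2
End state q2 is not accepting.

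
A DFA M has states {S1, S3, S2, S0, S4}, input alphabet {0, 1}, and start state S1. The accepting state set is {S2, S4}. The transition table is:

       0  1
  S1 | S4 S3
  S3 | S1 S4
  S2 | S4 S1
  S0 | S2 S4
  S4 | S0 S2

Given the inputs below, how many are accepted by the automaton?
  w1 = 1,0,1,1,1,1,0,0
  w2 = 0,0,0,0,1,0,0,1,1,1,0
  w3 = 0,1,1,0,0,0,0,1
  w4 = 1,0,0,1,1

w1: Trace: S1 -1-> S3 -0-> S1 -1-> S3 -1-> S4 -1-> S2 -1-> S1 -0-> S4 -0-> S0  → end S0, rejected
w2: Trace: S1 -0-> S4 -0-> S0 -0-> S2 -0-> S4 -1-> S2 -0-> S4 -0-> S0 -1-> S4 -1-> S2 -1-> S1 -0-> S4  → end S4, accepted
w3: Trace: S1 -0-> S4 -1-> S2 -1-> S1 -0-> S4 -0-> S0 -0-> S2 -0-> S4 -1-> S2  → end S2, accepted
w4: Trace: S1 -1-> S3 -0-> S1 -0-> S4 -1-> S2 -1-> S1  → end S1, rejected

2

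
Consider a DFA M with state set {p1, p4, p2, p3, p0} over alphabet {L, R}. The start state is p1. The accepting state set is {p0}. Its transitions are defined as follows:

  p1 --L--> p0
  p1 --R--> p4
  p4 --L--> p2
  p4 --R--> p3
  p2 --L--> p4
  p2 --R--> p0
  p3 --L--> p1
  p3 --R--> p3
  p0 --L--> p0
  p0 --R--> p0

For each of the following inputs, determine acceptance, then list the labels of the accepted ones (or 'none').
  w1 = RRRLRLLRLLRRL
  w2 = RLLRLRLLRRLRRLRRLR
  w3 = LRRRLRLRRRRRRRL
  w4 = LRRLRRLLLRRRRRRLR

w1, w3, w4

w1: Trace: p1 -R-> p4 -R-> p3 -R-> p3 -L-> p1 -R-> p4 -L-> p2 -L-> p4 -R-> p3 -L-> p1 -L-> p0 -R-> p0 -R-> p0 -L-> p0  → end p0, accepted
w2: Trace: p1 -R-> p4 -L-> p2 -L-> p4 -R-> p3 -L-> p1 -R-> p4 -L-> p2 -L-> p4 -R-> p3 -R-> p3 -L-> p1 -R-> p4 -R-> p3 -L-> p1 -R-> p4 -R-> p3 -L-> p1 -R-> p4  → end p4, rejected
w3: Trace: p1 -L-> p0 -R-> p0 -R-> p0 -R-> p0 -L-> p0 -R-> p0 -L-> p0 -R-> p0 -R-> p0 -R-> p0 -R-> p0 -R-> p0 -R-> p0 -R-> p0 -L-> p0  → end p0, accepted
w4: Trace: p1 -L-> p0 -R-> p0 -R-> p0 -L-> p0 -R-> p0 -R-> p0 -L-> p0 -L-> p0 -L-> p0 -R-> p0 -R-> p0 -R-> p0 -R-> p0 -R-> p0 -R-> p0 -L-> p0 -R-> p0  → end p0, accepted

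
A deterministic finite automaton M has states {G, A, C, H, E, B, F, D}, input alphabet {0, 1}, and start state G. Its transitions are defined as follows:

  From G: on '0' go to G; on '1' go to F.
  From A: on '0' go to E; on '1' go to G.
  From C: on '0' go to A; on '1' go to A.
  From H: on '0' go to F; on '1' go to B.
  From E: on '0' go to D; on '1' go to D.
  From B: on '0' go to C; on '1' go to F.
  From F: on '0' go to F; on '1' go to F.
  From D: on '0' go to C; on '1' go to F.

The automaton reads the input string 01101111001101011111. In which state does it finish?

F

start at G
read '0': G → G
read '1': G → F
read '1': F → F
read '0': F → F
read '1': F → F
read '1': F → F
read '1': F → F
read '1': F → F
read '0': F → F
read '0': F → F
read '1': F → F
read '1': F → F
read '0': F → F
read '1': F → F
read '0': F → F
read '1': F → F
read '1': F → F
read '1': F → F
read '1': F → F
read '1': F → F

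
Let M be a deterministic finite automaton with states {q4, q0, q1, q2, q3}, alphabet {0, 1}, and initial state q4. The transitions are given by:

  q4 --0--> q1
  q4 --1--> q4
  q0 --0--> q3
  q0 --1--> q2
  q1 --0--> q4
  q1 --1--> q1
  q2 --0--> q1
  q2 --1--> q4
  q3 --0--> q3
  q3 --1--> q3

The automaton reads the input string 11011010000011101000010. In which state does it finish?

q1

q4 → q4 → q4 → q1 → q1 → q1 → q4 → q4 → q1 → q4 → q1 → q4 → q1 → q1 → q1 → q1 → q4 → q4 → q1 → q4 → q1 → q4 → q4 → q1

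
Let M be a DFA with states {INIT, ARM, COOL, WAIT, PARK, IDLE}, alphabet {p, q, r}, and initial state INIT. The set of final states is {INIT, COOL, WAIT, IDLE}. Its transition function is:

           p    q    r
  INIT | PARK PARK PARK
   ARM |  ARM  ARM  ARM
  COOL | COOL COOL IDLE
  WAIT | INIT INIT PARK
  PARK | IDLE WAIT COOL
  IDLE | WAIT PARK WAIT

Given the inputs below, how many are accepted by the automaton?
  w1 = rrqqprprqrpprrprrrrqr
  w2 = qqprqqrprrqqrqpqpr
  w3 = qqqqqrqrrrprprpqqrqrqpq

w1:
  start at INIT
  read 'r': INIT → PARK
  read 'r': PARK → COOL
  read 'q': COOL → COOL
  read 'q': COOL → COOL
  read 'p': COOL → COOL
  read 'r': COOL → IDLE
  read 'p': IDLE → WAIT
  read 'r': WAIT → PARK
  read 'q': PARK → WAIT
  read 'r': WAIT → PARK
  read 'p': PARK → IDLE
  read 'p': IDLE → WAIT
  read 'r': WAIT → PARK
  read 'r': PARK → COOL
  read 'p': COOL → COOL
  read 'r': COOL → IDLE
  read 'r': IDLE → WAIT
  read 'r': WAIT → PARK
  read 'r': PARK → COOL
  read 'q': COOL → COOL
  read 'r': COOL → IDLE
  end IDLE, accepted
w2:
  start at INIT
  read 'q': INIT → PARK
  read 'q': PARK → WAIT
  read 'p': WAIT → INIT
  read 'r': INIT → PARK
  read 'q': PARK → WAIT
  read 'q': WAIT → INIT
  read 'r': INIT → PARK
  read 'p': PARK → IDLE
  read 'r': IDLE → WAIT
  read 'r': WAIT → PARK
  read 'q': PARK → WAIT
  read 'q': WAIT → INIT
  read 'r': INIT → PARK
  read 'q': PARK → WAIT
  read 'p': WAIT → INIT
  read 'q': INIT → PARK
  read 'p': PARK → IDLE
  read 'r': IDLE → WAIT
  end WAIT, accepted
w3:
  start at INIT
  read 'q': INIT → PARK
  read 'q': PARK → WAIT
  read 'q': WAIT → INIT
  read 'q': INIT → PARK
  read 'q': PARK → WAIT
  read 'r': WAIT → PARK
  read 'q': PARK → WAIT
  read 'r': WAIT → PARK
  read 'r': PARK → COOL
  read 'r': COOL → IDLE
  read 'p': IDLE → WAIT
  read 'r': WAIT → PARK
  read 'p': PARK → IDLE
  read 'r': IDLE → WAIT
  read 'p': WAIT → INIT
  read 'q': INIT → PARK
  read 'q': PARK → WAIT
  read 'r': WAIT → PARK
  read 'q': PARK → WAIT
  read 'r': WAIT → PARK
  read 'q': PARK → WAIT
  read 'p': WAIT → INIT
  read 'q': INIT → PARK
  end PARK, rejected

2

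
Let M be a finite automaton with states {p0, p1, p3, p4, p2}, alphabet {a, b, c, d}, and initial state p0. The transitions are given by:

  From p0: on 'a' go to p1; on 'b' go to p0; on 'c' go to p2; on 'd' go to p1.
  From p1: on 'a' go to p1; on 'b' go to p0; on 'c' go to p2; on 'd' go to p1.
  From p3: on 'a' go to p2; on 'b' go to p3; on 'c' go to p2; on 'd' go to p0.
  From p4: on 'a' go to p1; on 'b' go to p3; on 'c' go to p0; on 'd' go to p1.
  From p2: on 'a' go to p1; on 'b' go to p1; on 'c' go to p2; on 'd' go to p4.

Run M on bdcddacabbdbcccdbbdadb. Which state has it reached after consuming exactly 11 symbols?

Trace: p0 -b-> p0 -d-> p1 -c-> p2 -d-> p4 -d-> p1 -a-> p1 -c-> p2 -a-> p1 -b-> p0 -b-> p0 -d-> p1
After 11 symbols: p1.

p1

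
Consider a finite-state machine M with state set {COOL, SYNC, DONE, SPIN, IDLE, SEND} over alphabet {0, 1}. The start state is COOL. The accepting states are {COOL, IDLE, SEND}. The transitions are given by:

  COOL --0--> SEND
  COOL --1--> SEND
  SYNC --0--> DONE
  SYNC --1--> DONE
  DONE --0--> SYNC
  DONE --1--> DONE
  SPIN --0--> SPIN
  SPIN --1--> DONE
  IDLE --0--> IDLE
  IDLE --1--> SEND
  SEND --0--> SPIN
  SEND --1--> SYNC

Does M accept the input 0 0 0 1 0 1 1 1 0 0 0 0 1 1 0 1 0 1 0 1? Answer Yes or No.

No

start at COOL
read '0': COOL → SEND
read '0': SEND → SPIN
read '0': SPIN → SPIN
read '1': SPIN → DONE
read '0': DONE → SYNC
read '1': SYNC → DONE
read '1': DONE → DONE
read '1': DONE → DONE
read '0': DONE → SYNC
read '0': SYNC → DONE
read '0': DONE → SYNC
read '0': SYNC → DONE
read '1': DONE → DONE
read '1': DONE → DONE
read '0': DONE → SYNC
read '1': SYNC → DONE
read '0': DONE → SYNC
read '1': SYNC → DONE
read '0': DONE → SYNC
read '1': SYNC → DONE
End state DONE is not accepting.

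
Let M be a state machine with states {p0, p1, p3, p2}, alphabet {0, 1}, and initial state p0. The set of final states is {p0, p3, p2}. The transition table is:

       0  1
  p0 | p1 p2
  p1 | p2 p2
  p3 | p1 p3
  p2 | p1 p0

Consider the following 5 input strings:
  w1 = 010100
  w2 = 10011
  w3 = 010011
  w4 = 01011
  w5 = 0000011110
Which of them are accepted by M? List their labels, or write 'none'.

w1, w2, w3, w4

w1: Trace: p0 -0-> p1 -1-> p2 -0-> p1 -1-> p2 -0-> p1 -0-> p2  → end p2, accepted
w2: Trace: p0 -1-> p2 -0-> p1 -0-> p2 -1-> p0 -1-> p2  → end p2, accepted
w3: Trace: p0 -0-> p1 -1-> p2 -0-> p1 -0-> p2 -1-> p0 -1-> p2  → end p2, accepted
w4: Trace: p0 -0-> p1 -1-> p2 -0-> p1 -1-> p2 -1-> p0  → end p0, accepted
w5: Trace: p0 -0-> p1 -0-> p2 -0-> p1 -0-> p2 -0-> p1 -1-> p2 -1-> p0 -1-> p2 -1-> p0 -0-> p1  → end p1, rejected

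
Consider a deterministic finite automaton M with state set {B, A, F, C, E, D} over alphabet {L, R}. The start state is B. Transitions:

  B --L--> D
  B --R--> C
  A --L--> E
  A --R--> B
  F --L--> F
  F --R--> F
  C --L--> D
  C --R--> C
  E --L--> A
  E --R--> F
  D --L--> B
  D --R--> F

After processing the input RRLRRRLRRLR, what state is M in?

F

Trace: B -R-> C -R-> C -L-> D -R-> F -R-> F -R-> F -L-> F -R-> F -R-> F -L-> F -R-> F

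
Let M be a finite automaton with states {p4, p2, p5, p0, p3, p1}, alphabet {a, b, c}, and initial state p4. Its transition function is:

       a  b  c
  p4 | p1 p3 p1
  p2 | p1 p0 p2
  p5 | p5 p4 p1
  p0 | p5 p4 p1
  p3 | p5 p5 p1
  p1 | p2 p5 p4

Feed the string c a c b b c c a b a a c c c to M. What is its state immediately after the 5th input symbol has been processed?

p4

p4 → p1 → p2 → p2 → p0 → p4
After 5 symbols: p4.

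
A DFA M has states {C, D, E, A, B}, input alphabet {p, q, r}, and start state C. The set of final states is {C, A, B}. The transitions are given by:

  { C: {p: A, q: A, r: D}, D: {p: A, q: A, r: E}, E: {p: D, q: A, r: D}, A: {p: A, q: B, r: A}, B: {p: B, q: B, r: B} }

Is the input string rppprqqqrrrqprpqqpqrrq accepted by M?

Yes

start at C
read 'r': C → D
read 'p': D → A
read 'p': A → A
read 'p': A → A
read 'r': A → A
read 'q': A → B
read 'q': B → B
read 'q': B → B
read 'r': B → B
read 'r': B → B
read 'r': B → B
read 'q': B → B
read 'p': B → B
read 'r': B → B
read 'p': B → B
read 'q': B → B
read 'q': B → B
read 'p': B → B
read 'q': B → B
read 'r': B → B
read 'r': B → B
read 'q': B → B
End state B is accepting.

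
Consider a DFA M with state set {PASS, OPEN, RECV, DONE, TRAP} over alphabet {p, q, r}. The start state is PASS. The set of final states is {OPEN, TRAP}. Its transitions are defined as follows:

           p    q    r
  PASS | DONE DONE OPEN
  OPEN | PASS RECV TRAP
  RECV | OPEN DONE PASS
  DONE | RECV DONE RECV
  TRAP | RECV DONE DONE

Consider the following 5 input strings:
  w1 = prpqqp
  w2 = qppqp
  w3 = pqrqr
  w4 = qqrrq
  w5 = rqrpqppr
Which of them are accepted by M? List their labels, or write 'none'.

w1:
  start at PASS
  read 'p': PASS → DONE
  read 'r': DONE → RECV
  read 'p': RECV → OPEN
  read 'q': OPEN → RECV
  read 'q': RECV → DONE
  read 'p': DONE → RECV
  end RECV, rejected
w2:
  start at PASS
  read 'q': PASS → DONE
  read 'p': DONE → RECV
  read 'p': RECV → OPEN
  read 'q': OPEN → RECV
  read 'p': RECV → OPEN
  end OPEN, accepted
w3:
  start at PASS
  read 'p': PASS → DONE
  read 'q': DONE → DONE
  read 'r': DONE → RECV
  read 'q': RECV → DONE
  read 'r': DONE → RECV
  end RECV, rejected
w4:
  start at PASS
  read 'q': PASS → DONE
  read 'q': DONE → DONE
  read 'r': DONE → RECV
  read 'r': RECV → PASS
  read 'q': PASS → DONE
  end DONE, rejected
w5:
  start at PASS
  read 'r': PASS → OPEN
  read 'q': OPEN → RECV
  read 'r': RECV → PASS
  read 'p': PASS → DONE
  read 'q': DONE → DONE
  read 'p': DONE → RECV
  read 'p': RECV → OPEN
  read 'r': OPEN → TRAP
  end TRAP, accepted

w2, w5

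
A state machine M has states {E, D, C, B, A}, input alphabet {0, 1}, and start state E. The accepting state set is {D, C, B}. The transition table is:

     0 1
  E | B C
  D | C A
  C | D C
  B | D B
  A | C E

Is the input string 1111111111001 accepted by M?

start at E
read '1': E → C
read '1': C → C
read '1': C → C
read '1': C → C
read '1': C → C
read '1': C → C
read '1': C → C
read '1': C → C
read '1': C → C
read '1': C → C
read '0': C → D
read '0': D → C
read '1': C → C
End state C is accepting.

Yes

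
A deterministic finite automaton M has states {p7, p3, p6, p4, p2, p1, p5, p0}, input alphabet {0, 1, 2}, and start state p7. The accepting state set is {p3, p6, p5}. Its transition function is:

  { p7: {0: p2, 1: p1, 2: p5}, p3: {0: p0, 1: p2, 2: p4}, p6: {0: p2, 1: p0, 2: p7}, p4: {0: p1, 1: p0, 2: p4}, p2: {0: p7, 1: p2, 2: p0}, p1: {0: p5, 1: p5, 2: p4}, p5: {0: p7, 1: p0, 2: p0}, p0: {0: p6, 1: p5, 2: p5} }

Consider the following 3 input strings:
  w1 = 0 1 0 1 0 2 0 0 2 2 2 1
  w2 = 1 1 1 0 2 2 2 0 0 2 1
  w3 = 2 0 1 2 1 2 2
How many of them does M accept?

w1: p7 → p2 → p2 → p7 → p1 → p5 → p0 → p6 → p2 → p0 → p5 → p0 → p5  → end p5, accepted
w2: p7 → p1 → p5 → p0 → p6 → p7 → p5 → p0 → p6 → p2 → p0 → p5  → end p5, accepted
w3: p7 → p5 → p7 → p1 → p4 → p0 → p5 → p0  → end p0, rejected

2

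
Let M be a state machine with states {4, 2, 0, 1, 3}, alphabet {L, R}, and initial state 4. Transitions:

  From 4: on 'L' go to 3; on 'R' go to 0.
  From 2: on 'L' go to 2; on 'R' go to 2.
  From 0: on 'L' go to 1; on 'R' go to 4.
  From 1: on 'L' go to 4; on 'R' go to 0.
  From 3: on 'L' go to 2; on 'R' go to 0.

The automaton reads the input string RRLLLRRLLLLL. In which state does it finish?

start at 4
read 'R': 4 → 0
read 'R': 0 → 4
read 'L': 4 → 3
read 'L': 3 → 2
read 'L': 2 → 2
read 'R': 2 → 2
read 'R': 2 → 2
read 'L': 2 → 2
read 'L': 2 → 2
read 'L': 2 → 2
read 'L': 2 → 2
read 'L': 2 → 2

2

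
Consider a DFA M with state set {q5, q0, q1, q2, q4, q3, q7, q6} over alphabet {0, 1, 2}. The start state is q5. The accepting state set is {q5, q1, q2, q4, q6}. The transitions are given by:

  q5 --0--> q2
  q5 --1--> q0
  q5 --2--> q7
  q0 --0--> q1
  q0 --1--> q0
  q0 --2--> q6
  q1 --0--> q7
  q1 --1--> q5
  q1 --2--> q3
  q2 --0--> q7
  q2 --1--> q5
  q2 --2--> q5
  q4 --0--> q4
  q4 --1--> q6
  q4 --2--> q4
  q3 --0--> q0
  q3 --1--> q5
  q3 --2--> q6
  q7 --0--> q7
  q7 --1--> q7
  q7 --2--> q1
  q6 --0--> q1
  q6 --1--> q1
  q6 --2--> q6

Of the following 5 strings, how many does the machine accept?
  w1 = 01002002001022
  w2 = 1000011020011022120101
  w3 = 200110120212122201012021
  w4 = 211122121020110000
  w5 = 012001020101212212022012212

1

w1: Trace: q5 -0-> q2 -1-> q5 -0-> q2 -0-> q7 -2-> q1 -0-> q7 -0-> q7 -2-> q1 -0-> q7 -0-> q7 -1-> q7 -0-> q7 -2-> q1 -2-> q3  → end q3, rejected
w2: Trace: q5 -1-> q0 -0-> q1 -0-> q7 -0-> q7 -0-> q7 -1-> q7 -1-> q7 -0-> q7 -2-> q1 -0-> q7 -0-> q7 -1-> q7 -1-> q7 -0-> q7 -2-> q1 -2-> q3 -1-> q5 -2-> q7 -0-> q7 -1-> q7 -0-> q7 -1-> q7  → end q7, rejected
w3: Trace: q5 -2-> q7 -0-> q7 -0-> q7 -1-> q7 -1-> q7 -0-> q7 -1-> q7 -2-> q1 -0-> q7 -2-> q1 -1-> q5 -2-> q7 -1-> q7 -2-> q1 -2-> q3 -2-> q6 -0-> q1 -1-> q5 -0-> q2 -1-> q5 -2-> q7 -0-> q7 -2-> q1 -1-> q5  → end q5, accepted
w4: Trace: q5 -2-> q7 -1-> q7 -1-> q7 -1-> q7 -2-> q1 -2-> q3 -1-> q5 -2-> q7 -1-> q7 -0-> q7 -2-> q1 -0-> q7 -1-> q7 -1-> q7 -0-> q7 -0-> q7 -0-> q7 -0-> q7  → end q7, rejected
w5: Trace: q5 -0-> q2 -1-> q5 -2-> q7 -0-> q7 -0-> q7 -1-> q7 -0-> q7 -2-> q1 -0-> q7 -1-> q7 -0-> q7 -1-> q7 -2-> q1 -1-> q5 -2-> q7 -2-> q1 -1-> q5 -2-> q7 -0-> q7 -2-> q1 -2-> q3 -0-> q0 -1-> q0 -2-> q6 -2-> q6 -1-> q1 -2-> q3  → end q3, rejected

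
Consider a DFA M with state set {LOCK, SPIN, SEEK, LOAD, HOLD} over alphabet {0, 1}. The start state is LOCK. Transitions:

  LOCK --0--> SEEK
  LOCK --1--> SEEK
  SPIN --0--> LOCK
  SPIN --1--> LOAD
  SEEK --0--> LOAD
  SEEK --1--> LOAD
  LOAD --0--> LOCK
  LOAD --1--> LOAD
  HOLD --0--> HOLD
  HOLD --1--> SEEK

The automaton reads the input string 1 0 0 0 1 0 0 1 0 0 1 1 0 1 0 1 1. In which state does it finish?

LOAD

LOCK → SEEK → LOAD → LOCK → SEEK → LOAD → LOCK → SEEK → LOAD → LOCK → SEEK → LOAD → LOAD → LOCK → SEEK → LOAD → LOAD → LOAD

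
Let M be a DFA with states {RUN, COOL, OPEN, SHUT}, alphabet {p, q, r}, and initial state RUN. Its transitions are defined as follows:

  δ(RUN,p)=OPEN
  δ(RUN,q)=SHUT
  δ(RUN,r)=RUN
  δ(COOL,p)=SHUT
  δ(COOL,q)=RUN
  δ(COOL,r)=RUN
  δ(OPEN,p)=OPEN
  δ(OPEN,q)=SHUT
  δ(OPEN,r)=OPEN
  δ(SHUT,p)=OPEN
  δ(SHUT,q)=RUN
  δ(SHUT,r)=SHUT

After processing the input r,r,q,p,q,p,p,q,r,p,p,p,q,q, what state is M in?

RUN

RUN → RUN → RUN → SHUT → OPEN → SHUT → OPEN → OPEN → SHUT → SHUT → OPEN → OPEN → OPEN → SHUT → RUN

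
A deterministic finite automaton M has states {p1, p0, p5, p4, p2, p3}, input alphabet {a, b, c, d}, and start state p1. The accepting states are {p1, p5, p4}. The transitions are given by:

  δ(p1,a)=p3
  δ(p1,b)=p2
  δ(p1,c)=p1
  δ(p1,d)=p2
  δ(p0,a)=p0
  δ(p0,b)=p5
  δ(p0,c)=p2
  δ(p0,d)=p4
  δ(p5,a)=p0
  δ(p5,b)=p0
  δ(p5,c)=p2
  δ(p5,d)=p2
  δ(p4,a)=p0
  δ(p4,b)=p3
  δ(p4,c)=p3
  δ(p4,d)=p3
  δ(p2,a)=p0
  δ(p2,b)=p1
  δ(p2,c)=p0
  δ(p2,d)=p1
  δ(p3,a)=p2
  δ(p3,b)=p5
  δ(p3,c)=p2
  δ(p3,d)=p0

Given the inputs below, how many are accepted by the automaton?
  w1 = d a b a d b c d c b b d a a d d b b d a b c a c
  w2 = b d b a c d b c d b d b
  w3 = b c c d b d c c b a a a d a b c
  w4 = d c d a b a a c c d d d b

w1:
  start at p1
  read 'd': p1 → p2
  read 'a': p2 → p0
  read 'b': p0 → p5
  read 'a': p5 → p0
  read 'd': p0 → p4
  read 'b': p4 → p3
  read 'c': p3 → p2
  read 'd': p2 → p1
  read 'c': p1 → p1
  read 'b': p1 → p2
  read 'b': p2 → p1
  read 'd': p1 → p2
  read 'a': p2 → p0
  read 'a': p0 → p0
  read 'd': p0 → p4
  read 'd': p4 → p3
  read 'b': p3 → p5
  read 'b': p5 → p0
  read 'd': p0 → p4
  read 'a': p4 → p0
  read 'b': p0 → p5
  read 'c': p5 → p2
  read 'a': p2 → p0
  read 'c': p0 → p2
  end p2, rejected
w2:
  start at p1
  read 'b': p1 → p2
  read 'd': p2 → p1
  read 'b': p1 → p2
  read 'a': p2 → p0
  read 'c': p0 → p2
  read 'd': p2 → p1
  read 'b': p1 → p2
  read 'c': p2 → p0
  read 'd': p0 → p4
  read 'b': p4 → p3
  read 'd': p3 → p0
  read 'b': p0 → p5
  end p5, accepted
w3:
  start at p1
  read 'b': p1 → p2
  read 'c': p2 → p0
  read 'c': p0 → p2
  read 'd': p2 → p1
  read 'b': p1 → p2
  read 'd': p2 → p1
  read 'c': p1 → p1
  read 'c': p1 → p1
  read 'b': p1 → p2
  read 'a': p2 → p0
  read 'a': p0 → p0
  read 'a': p0 → p0
  read 'd': p0 → p4
  read 'a': p4 → p0
  read 'b': p0 → p5
  read 'c': p5 → p2
  end p2, rejected
w4:
  start at p1
  read 'd': p1 → p2
  read 'c': p2 → p0
  read 'd': p0 → p4
  read 'a': p4 → p0
  read 'b': p0 → p5
  read 'a': p5 → p0
  read 'a': p0 → p0
  read 'c': p0 → p2
  read 'c': p2 → p0
  read 'd': p0 → p4
  read 'd': p4 → p3
  read 'd': p3 → p0
  read 'b': p0 → p5
  end p5, accepted

2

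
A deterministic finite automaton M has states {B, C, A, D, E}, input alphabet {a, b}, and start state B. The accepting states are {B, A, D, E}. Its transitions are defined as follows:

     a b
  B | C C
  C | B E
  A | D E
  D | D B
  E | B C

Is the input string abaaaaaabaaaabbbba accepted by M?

Yes

Trace: B -a-> C -b-> E -a-> B -a-> C -a-> B -a-> C -a-> B -a-> C -b-> E -a-> B -a-> C -a-> B -a-> C -b-> E -b-> C -b-> E -b-> C -a-> B
End state B is accepting.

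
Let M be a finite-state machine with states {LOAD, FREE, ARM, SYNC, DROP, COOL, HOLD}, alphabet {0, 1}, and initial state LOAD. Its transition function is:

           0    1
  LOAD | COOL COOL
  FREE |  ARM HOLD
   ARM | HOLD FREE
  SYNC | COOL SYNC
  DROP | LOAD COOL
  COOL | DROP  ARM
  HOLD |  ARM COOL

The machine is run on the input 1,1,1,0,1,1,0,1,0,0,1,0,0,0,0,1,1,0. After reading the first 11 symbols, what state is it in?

COOL

start at LOAD
read '1': LOAD → COOL
read '1': COOL → ARM
read '1': ARM → FREE
read '0': FREE → ARM
read '1': ARM → FREE
read '1': FREE → HOLD
read '0': HOLD → ARM
read '1': ARM → FREE
read '0': FREE → ARM
read '0': ARM → HOLD
read '1': HOLD → COOL
After 11 symbols: COOL.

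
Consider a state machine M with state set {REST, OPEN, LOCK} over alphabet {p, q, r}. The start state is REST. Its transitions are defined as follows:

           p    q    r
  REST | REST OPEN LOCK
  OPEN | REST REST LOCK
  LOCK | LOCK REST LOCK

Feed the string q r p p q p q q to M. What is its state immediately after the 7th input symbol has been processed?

Trace: REST -q-> OPEN -r-> LOCK -p-> LOCK -p-> LOCK -q-> REST -p-> REST -q-> OPEN
After 7 symbols: OPEN.

OPEN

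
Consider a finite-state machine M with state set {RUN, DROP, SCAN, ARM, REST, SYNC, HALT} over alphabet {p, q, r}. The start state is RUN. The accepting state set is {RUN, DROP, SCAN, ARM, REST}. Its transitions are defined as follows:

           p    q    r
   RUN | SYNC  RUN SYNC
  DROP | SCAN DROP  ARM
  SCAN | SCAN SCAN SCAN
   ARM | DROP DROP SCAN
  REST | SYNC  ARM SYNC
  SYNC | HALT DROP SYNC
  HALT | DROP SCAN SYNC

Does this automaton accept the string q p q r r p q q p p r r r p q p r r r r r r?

Trace: RUN -q-> RUN -p-> SYNC -q-> DROP -r-> ARM -r-> SCAN -p-> SCAN -q-> SCAN -q-> SCAN -p-> SCAN -p-> SCAN -r-> SCAN -r-> SCAN -r-> SCAN -p-> SCAN -q-> SCAN -p-> SCAN -r-> SCAN -r-> SCAN -r-> SCAN -r-> SCAN -r-> SCAN -r-> SCAN
End state SCAN is accepting.

Yes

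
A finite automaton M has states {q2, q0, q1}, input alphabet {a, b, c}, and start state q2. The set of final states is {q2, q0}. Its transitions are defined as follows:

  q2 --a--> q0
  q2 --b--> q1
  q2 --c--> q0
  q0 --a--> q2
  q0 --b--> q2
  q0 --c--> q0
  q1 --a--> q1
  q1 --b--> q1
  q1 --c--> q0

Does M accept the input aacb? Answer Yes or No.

Yes

Trace: q2 -a-> q0 -a-> q2 -c-> q0 -b-> q2
End state q2 is accepting.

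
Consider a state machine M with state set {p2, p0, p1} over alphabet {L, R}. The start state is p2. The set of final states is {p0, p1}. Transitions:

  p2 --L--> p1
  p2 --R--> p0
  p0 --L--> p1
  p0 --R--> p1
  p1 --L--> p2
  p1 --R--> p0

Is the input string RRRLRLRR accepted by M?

Yes

p2 → p0 → p1 → p0 → p1 → p0 → p1 → p0 → p1
End state p1 is accepting.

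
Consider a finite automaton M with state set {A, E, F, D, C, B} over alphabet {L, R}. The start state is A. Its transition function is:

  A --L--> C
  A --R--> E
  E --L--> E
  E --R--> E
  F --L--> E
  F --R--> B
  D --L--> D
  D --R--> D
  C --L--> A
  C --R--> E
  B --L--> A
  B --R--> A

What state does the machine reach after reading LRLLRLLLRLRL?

start at A
read 'L': A → C
read 'R': C → E
read 'L': E → E
read 'L': E → E
read 'R': E → E
read 'L': E → E
read 'L': E → E
read 'L': E → E
read 'R': E → E
read 'L': E → E
read 'R': E → E
read 'L': E → E

E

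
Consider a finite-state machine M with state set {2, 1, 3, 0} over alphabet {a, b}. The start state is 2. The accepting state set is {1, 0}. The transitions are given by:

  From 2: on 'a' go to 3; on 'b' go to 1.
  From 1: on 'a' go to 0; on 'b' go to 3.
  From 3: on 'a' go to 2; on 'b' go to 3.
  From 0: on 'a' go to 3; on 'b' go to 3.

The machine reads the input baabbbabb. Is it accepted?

No

2 → 1 → 0 → 3 → 3 → 3 → 3 → 2 → 1 → 3
End state 3 is not accepting.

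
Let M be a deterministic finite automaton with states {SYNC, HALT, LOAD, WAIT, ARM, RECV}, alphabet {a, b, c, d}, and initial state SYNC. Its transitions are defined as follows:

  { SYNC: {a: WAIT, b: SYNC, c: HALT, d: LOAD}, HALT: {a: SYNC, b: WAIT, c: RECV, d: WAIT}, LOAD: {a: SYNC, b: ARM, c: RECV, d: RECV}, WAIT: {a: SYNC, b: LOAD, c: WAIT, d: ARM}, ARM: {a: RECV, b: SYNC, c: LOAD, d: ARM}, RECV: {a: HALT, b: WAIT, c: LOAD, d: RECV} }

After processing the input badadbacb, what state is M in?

WAIT

Trace: SYNC -b-> SYNC -a-> WAIT -d-> ARM -a-> RECV -d-> RECV -b-> WAIT -a-> SYNC -c-> HALT -b-> WAIT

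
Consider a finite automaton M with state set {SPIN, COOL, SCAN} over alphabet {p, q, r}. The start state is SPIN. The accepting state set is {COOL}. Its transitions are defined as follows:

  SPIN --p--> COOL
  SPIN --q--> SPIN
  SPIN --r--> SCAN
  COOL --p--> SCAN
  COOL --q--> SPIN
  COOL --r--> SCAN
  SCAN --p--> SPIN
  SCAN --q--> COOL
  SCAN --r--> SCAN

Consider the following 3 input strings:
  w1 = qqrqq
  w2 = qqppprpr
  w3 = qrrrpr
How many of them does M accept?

0

w1:
  start at SPIN
  read 'q': SPIN → SPIN
  read 'q': SPIN → SPIN
  read 'r': SPIN → SCAN
  read 'q': SCAN → COOL
  read 'q': COOL → SPIN
  end SPIN, rejected
w2:
  start at SPIN
  read 'q': SPIN → SPIN
  read 'q': SPIN → SPIN
  read 'p': SPIN → COOL
  read 'p': COOL → SCAN
  read 'p': SCAN → SPIN
  read 'r': SPIN → SCAN
  read 'p': SCAN → SPIN
  read 'r': SPIN → SCAN
  end SCAN, rejected
w3:
  start at SPIN
  read 'q': SPIN → SPIN
  read 'r': SPIN → SCAN
  read 'r': SCAN → SCAN
  read 'r': SCAN → SCAN
  read 'p': SCAN → SPIN
  read 'r': SPIN → SCAN
  end SCAN, rejected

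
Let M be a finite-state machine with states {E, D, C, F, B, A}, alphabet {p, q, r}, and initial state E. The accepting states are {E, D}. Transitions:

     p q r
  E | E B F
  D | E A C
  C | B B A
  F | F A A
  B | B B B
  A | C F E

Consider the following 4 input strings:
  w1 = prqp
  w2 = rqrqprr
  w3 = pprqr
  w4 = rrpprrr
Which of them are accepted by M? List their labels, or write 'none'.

w3

w1: E → E → F → A → C  → end C, rejected
w2: E → F → A → E → B → B → B → B  → end B, rejected
w3: E → E → E → F → A → E  → end E, accepted
w4: E → F → A → C → B → B → B → B  → end B, rejected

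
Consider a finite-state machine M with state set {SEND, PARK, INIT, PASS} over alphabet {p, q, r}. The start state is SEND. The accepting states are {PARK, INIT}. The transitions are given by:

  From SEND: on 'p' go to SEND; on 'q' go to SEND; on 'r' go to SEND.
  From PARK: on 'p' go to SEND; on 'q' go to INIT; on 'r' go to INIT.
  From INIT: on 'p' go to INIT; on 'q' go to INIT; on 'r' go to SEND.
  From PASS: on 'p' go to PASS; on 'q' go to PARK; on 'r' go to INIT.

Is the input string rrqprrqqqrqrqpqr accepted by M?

SEND → SEND → SEND → SEND → SEND → SEND → SEND → SEND → SEND → SEND → SEND → SEND → SEND → SEND → SEND → SEND → SEND
End state SEND is not accepting.

No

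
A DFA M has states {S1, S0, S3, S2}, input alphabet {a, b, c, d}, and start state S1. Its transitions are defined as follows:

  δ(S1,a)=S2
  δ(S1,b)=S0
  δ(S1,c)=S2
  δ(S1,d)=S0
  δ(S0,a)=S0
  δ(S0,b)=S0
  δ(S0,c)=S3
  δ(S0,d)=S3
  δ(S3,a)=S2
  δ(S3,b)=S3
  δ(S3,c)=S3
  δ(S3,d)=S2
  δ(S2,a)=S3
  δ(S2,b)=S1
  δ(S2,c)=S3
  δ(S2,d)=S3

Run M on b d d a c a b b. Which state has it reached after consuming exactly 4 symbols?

S3

Trace: S1 -b-> S0 -d-> S3 -d-> S2 -a-> S3
After 4 symbols: S3.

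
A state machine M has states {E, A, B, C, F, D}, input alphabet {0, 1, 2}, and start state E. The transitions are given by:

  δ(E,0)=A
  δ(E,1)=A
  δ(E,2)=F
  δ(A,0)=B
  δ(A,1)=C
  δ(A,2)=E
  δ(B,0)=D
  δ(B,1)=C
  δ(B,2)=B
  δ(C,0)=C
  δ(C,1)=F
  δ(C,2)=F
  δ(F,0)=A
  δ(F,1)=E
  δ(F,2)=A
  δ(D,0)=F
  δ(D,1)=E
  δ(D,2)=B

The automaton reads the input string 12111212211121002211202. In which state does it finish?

B

start at E
read '1': E → A
read '2': A → E
read '1': E → A
read '1': A → C
read '1': C → F
read '2': F → A
read '1': A → C
read '2': C → F
read '2': F → A
read '1': A → C
read '1': C → F
read '1': F → E
read '2': E → F
read '1': F → E
read '0': E → A
read '0': A → B
read '2': B → B
read '2': B → B
read '1': B → C
read '1': C → F
read '2': F → A
read '0': A → B
read '2': B → B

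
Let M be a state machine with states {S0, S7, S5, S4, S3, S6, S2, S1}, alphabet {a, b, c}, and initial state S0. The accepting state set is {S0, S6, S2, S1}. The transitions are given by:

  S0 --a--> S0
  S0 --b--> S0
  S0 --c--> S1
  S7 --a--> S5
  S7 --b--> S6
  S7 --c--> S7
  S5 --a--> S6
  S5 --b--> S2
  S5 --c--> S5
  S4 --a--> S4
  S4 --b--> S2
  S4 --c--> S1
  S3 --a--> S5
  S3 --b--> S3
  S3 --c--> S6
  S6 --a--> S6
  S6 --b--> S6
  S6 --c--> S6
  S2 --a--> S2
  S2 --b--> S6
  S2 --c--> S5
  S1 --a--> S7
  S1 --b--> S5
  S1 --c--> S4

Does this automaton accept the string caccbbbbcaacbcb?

start at S0
read 'c': S0 → S1
read 'a': S1 → S7
read 'c': S7 → S7
read 'c': S7 → S7
read 'b': S7 → S6
read 'b': S6 → S6
read 'b': S6 → S6
read 'b': S6 → S6
read 'c': S6 → S6
read 'a': S6 → S6
read 'a': S6 → S6
read 'c': S6 → S6
read 'b': S6 → S6
read 'c': S6 → S6
read 'b': S6 → S6
End state S6 is accepting.

Yes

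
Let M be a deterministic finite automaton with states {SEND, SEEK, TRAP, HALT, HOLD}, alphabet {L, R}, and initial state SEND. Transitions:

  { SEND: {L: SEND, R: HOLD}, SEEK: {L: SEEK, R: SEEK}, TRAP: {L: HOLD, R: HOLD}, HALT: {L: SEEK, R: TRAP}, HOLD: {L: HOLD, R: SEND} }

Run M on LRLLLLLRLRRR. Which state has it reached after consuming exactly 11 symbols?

SEND

start at SEND
read 'L': SEND → SEND
read 'R': SEND → HOLD
read 'L': HOLD → HOLD
read 'L': HOLD → HOLD
read 'L': HOLD → HOLD
read 'L': HOLD → HOLD
read 'L': HOLD → HOLD
read 'R': HOLD → SEND
read 'L': SEND → SEND
read 'R': SEND → HOLD
read 'R': HOLD → SEND
After 11 symbols: SEND.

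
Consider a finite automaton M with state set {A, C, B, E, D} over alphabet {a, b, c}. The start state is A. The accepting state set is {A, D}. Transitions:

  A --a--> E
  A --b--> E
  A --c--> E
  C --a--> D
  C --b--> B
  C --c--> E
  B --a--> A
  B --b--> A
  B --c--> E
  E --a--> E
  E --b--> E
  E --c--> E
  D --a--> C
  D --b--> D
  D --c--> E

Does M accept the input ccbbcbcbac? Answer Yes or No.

No

Trace: A -c-> E -c-> E -b-> E -b-> E -c-> E -b-> E -c-> E -b-> E -a-> E -c-> E
End state E is not accepting.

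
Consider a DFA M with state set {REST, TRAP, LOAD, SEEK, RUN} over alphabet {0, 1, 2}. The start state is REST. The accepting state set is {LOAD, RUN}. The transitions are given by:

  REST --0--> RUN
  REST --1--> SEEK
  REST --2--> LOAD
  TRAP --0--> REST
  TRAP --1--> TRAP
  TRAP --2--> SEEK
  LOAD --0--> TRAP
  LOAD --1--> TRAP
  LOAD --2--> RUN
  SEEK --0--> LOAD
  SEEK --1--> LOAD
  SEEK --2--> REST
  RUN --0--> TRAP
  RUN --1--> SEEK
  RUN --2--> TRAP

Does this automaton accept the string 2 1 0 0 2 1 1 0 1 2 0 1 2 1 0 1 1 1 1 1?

No

start at REST
read '2': REST → LOAD
read '1': LOAD → TRAP
read '0': TRAP → REST
read '0': REST → RUN
read '2': RUN → TRAP
read '1': TRAP → TRAP
read '1': TRAP → TRAP
read '0': TRAP → REST
read '1': REST → SEEK
read '2': SEEK → REST
read '0': REST → RUN
read '1': RUN → SEEK
read '2': SEEK → REST
read '1': REST → SEEK
read '0': SEEK → LOAD
read '1': LOAD → TRAP
read '1': TRAP → TRAP
read '1': TRAP → TRAP
read '1': TRAP → TRAP
read '1': TRAP → TRAP
End state TRAP is not accepting.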